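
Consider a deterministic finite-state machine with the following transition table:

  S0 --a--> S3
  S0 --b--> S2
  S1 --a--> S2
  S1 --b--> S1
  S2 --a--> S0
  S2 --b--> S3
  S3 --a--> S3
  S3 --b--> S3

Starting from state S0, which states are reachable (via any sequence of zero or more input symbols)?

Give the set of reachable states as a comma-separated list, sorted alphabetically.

Answer: S0, S2, S3

Derivation:
BFS from S0:
  visit S0: S0--a-->S3 (new), S0--b-->S2 (new)
  visit S3: S3--a-->S3 (seen), S3--b-->S3 (seen)
  visit S2: S2--a-->S0 (seen), S2--b-->S3 (seen)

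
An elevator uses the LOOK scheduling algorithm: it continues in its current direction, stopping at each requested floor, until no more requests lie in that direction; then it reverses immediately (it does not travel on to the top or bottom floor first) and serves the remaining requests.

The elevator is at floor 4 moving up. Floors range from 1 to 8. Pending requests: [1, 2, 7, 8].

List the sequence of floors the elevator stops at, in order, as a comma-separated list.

Current: 4, moving UP
Serve above first (ascending): [7, 8]
Then reverse, serve below (descending): [2, 1]

Answer: 7, 8, 2, 1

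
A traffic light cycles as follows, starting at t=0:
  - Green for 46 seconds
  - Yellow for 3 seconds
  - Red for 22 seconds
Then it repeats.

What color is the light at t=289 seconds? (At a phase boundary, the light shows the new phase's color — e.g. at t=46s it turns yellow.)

Answer: green

Derivation:
Cycle length = 46 + 3 + 22 = 71s
t = 289, phase_t = 289 mod 71 = 5
5 < 46 (green end) → GREEN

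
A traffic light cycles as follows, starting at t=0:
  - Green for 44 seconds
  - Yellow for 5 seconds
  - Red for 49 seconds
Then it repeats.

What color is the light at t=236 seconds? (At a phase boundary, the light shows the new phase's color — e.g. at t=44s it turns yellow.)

Answer: green

Derivation:
Cycle length = 44 + 5 + 49 = 98s
t = 236, phase_t = 236 mod 98 = 40
40 < 44 (green end) → GREEN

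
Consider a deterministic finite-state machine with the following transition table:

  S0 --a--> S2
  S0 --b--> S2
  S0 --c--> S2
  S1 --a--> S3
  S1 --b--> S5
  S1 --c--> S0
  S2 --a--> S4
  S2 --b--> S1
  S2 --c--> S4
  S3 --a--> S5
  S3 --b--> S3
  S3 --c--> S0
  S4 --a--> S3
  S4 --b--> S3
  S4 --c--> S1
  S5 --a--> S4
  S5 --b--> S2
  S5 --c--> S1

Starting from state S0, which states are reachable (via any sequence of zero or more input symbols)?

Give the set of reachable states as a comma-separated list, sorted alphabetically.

BFS from S0:
  visit S0: S0--a-->S2 (new), S0--b-->S2 (seen), S0--c-->S2 (seen)
  visit S2: S2--a-->S4 (new), S2--b-->S1 (new), S2--c-->S4 (seen)
  visit S4: S4--a-->S3 (new), S4--b-->S3 (seen), S4--c-->S1 (seen)
  visit S1: S1--a-->S3 (seen), S1--b-->S5 (new), S1--c-->S0 (seen)
  visit S3: S3--a-->S5 (seen), S3--b-->S3 (seen), S3--c-->S0 (seen)
  visit S5: S5--a-->S4 (seen), S5--b-->S2 (seen), S5--c-->S1 (seen)

Answer: S0, S1, S2, S3, S4, S5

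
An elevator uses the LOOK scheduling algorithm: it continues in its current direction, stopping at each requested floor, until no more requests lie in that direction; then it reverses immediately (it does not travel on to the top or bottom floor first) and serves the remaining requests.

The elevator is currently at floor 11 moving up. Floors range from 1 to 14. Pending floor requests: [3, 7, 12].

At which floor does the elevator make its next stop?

Answer: 12

Derivation:
Current floor: 11, direction: up
Requests above: [12]
Requests below: [3, 7]
Moving up and requests lie above → nearest above is min([12]) = 12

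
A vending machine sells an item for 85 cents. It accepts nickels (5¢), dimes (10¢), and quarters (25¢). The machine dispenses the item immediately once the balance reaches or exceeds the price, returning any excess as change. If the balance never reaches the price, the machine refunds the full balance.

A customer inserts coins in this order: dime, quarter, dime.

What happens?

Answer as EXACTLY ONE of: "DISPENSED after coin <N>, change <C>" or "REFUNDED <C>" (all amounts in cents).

Price: 85¢
Coin 1 (dime, 10¢): balance = 10¢
Coin 2 (quarter, 25¢): balance = 35¢
Coin 3 (dime, 10¢): balance = 45¢
All coins inserted, balance 45¢ < price 85¢ → REFUND 45¢

Answer: REFUNDED 45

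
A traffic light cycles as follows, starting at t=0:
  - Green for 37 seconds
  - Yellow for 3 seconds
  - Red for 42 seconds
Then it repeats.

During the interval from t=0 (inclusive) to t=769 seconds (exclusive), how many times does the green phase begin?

Answer: 10

Derivation:
Cycle = 37+3+42 = 82s
green phase starts at t = k*82 + 0 for k=0,1,2,...
Need k*82+0 < 769 → k < 9.378
k ∈ {0, ..., 9} → 10 starts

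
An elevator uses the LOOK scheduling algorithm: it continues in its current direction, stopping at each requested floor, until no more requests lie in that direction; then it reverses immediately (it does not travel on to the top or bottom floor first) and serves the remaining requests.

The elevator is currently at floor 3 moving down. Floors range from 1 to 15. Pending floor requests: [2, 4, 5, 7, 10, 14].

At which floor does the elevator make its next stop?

Answer: 2

Derivation:
Current floor: 3, direction: down
Requests above: [4, 5, 7, 10, 14]
Requests below: [2]
Moving down and requests lie below → nearest below is max([2]) = 2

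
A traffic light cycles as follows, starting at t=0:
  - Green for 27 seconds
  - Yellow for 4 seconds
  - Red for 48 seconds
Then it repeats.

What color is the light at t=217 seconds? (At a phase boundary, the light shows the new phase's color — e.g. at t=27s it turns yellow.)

Cycle length = 27 + 4 + 48 = 79s
t = 217, phase_t = 217 mod 79 = 59
59 >= 31 → RED

Answer: red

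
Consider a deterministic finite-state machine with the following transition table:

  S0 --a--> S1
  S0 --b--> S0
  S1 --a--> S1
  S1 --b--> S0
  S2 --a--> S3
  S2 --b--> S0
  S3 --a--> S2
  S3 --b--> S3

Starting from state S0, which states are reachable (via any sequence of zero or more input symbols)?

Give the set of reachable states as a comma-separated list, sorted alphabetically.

Answer: S0, S1

Derivation:
BFS from S0:
  visit S0: S0--a-->S1 (new), S0--b-->S0 (seen)
  visit S1: S1--a-->S1 (seen), S1--b-->S0 (seen)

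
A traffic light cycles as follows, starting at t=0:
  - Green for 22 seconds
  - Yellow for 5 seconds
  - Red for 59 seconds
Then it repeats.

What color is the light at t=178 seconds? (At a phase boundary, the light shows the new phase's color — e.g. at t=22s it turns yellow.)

Cycle length = 22 + 5 + 59 = 86s
t = 178, phase_t = 178 mod 86 = 6
6 < 22 (green end) → GREEN

Answer: green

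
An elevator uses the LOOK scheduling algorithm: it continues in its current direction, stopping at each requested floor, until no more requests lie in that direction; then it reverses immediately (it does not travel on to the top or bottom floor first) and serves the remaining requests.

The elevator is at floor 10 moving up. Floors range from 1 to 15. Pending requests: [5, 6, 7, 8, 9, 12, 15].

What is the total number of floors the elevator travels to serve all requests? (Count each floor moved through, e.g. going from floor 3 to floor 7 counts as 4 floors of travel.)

Answer: 15

Derivation:
Start at floor 10 moving up, LOOK stop order: [12, 15, 9, 8, 7, 6, 5]
  10 → 12: |12-10| = 2, total = 2
  12 → 15: |15-12| = 3, total = 5
  15 → 9: |9-15| = 6, total = 11
  9 → 8: |8-9| = 1, total = 12
  8 → 7: |7-8| = 1, total = 13
  7 → 6: |6-7| = 1, total = 14
  6 → 5: |5-6| = 1, total = 15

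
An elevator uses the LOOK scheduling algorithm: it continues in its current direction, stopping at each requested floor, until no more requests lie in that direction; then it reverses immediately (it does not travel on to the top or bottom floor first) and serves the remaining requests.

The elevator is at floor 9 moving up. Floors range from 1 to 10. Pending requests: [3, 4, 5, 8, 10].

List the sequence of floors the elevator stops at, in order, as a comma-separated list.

Answer: 10, 8, 5, 4, 3

Derivation:
Current: 9, moving UP
Serve above first (ascending): [10]
Then reverse, serve below (descending): [8, 5, 4, 3]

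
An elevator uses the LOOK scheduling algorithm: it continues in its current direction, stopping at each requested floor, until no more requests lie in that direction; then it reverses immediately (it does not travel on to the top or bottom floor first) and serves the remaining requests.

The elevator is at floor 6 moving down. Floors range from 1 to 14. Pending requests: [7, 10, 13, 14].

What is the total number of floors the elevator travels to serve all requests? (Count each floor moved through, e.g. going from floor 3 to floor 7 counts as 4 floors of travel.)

Start at floor 6 moving down, LOOK stop order: [7, 10, 13, 14]
  6 → 7: |7-6| = 1, total = 1
  7 → 10: |10-7| = 3, total = 4
  10 → 13: |13-10| = 3, total = 7
  13 → 14: |14-13| = 1, total = 8

Answer: 8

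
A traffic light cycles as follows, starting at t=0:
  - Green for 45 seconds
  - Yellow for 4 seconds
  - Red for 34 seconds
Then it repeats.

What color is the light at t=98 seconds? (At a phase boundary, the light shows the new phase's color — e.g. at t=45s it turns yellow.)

Answer: green

Derivation:
Cycle length = 45 + 4 + 34 = 83s
t = 98, phase_t = 98 mod 83 = 15
15 < 45 (green end) → GREEN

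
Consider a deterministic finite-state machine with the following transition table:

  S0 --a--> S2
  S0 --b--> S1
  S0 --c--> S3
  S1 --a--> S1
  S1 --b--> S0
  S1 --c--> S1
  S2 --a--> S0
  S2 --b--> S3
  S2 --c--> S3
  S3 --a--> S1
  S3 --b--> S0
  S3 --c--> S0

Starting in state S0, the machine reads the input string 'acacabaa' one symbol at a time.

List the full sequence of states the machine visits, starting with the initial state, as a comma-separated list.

Start: S0
  read 'a': S0 --a--> S2
  read 'c': S2 --c--> S3
  read 'a': S3 --a--> S1
  read 'c': S1 --c--> S1
  read 'a': S1 --a--> S1
  read 'b': S1 --b--> S0
  read 'a': S0 --a--> S2
  read 'a': S2 --a--> S0

Answer: S0, S2, S3, S1, S1, S1, S0, S2, S0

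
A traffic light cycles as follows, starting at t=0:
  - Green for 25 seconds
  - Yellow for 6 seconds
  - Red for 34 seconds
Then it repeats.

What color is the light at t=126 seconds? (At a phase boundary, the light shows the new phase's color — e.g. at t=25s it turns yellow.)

Cycle length = 25 + 6 + 34 = 65s
t = 126, phase_t = 126 mod 65 = 61
61 >= 31 → RED

Answer: red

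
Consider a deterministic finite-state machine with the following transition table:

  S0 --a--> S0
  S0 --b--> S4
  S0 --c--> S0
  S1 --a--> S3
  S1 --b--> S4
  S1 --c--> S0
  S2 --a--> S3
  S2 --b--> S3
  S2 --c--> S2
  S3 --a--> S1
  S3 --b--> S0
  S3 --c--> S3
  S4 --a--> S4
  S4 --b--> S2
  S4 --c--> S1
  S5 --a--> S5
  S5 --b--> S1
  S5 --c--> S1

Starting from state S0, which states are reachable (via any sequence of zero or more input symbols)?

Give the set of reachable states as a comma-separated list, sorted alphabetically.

Answer: S0, S1, S2, S3, S4

Derivation:
BFS from S0:
  visit S0: S0--a-->S0 (seen), S0--b-->S4 (new), S0--c-->S0 (seen)
  visit S4: S4--a-->S4 (seen), S4--b-->S2 (new), S4--c-->S1 (new)
  visit S2: S2--a-->S3 (new), S2--b-->S3 (seen), S2--c-->S2 (seen)
  visit S1: S1--a-->S3 (seen), S1--b-->S4 (seen), S1--c-->S0 (seen)
  visit S3: S3--a-->S1 (seen), S3--b-->S0 (seen), S3--c-->S3 (seen)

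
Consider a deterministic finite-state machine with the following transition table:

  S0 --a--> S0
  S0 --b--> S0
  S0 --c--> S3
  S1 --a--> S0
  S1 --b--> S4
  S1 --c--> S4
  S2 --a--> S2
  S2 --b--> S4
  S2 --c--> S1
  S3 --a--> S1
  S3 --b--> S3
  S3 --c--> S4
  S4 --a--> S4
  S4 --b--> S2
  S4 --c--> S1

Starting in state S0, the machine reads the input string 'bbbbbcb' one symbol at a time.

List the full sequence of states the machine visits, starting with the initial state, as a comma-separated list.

Answer: S0, S0, S0, S0, S0, S0, S3, S3

Derivation:
Start: S0
  read 'b': S0 --b--> S0
  read 'b': S0 --b--> S0
  read 'b': S0 --b--> S0
  read 'b': S0 --b--> S0
  read 'b': S0 --b--> S0
  read 'c': S0 --c--> S3
  read 'b': S3 --b--> S3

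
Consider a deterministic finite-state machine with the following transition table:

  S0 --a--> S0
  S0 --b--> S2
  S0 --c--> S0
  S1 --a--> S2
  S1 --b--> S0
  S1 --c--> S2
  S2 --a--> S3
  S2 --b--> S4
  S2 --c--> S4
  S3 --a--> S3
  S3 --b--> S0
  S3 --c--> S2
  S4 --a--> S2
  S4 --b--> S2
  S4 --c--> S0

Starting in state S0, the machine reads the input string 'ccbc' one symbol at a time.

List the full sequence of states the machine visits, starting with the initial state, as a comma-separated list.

Start: S0
  read 'c': S0 --c--> S0
  read 'c': S0 --c--> S0
  read 'b': S0 --b--> S2
  read 'c': S2 --c--> S4

Answer: S0, S0, S0, S2, S4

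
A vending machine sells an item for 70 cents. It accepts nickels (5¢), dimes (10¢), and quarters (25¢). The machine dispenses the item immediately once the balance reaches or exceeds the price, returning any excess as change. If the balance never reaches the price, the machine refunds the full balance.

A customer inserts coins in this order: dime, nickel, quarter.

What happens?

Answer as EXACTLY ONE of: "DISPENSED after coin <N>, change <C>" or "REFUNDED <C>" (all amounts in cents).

Price: 70¢
Coin 1 (dime, 10¢): balance = 10¢
Coin 2 (nickel, 5¢): balance = 15¢
Coin 3 (quarter, 25¢): balance = 40¢
All coins inserted, balance 40¢ < price 70¢ → REFUND 40¢

Answer: REFUNDED 40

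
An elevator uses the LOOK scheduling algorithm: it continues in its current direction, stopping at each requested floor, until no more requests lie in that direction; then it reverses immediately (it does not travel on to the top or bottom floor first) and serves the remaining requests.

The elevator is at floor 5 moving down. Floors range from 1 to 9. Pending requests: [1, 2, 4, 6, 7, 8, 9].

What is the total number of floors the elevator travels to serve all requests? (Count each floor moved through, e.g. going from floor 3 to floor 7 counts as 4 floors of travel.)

Answer: 12

Derivation:
Start at floor 5 moving down, LOOK stop order: [4, 2, 1, 6, 7, 8, 9]
  5 → 4: |4-5| = 1, total = 1
  4 → 2: |2-4| = 2, total = 3
  2 → 1: |1-2| = 1, total = 4
  1 → 6: |6-1| = 5, total = 9
  6 → 7: |7-6| = 1, total = 10
  7 → 8: |8-7| = 1, total = 11
  8 → 9: |9-8| = 1, total = 12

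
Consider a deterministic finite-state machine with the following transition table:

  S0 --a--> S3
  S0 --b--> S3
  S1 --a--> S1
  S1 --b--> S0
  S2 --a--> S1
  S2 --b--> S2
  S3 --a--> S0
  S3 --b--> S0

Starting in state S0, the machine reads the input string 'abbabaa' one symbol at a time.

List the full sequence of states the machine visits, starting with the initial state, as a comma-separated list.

Answer: S0, S3, S0, S3, S0, S3, S0, S3

Derivation:
Start: S0
  read 'a': S0 --a--> S3
  read 'b': S3 --b--> S0
  read 'b': S0 --b--> S3
  read 'a': S3 --a--> S0
  read 'b': S0 --b--> S3
  read 'a': S3 --a--> S0
  read 'a': S0 --a--> S3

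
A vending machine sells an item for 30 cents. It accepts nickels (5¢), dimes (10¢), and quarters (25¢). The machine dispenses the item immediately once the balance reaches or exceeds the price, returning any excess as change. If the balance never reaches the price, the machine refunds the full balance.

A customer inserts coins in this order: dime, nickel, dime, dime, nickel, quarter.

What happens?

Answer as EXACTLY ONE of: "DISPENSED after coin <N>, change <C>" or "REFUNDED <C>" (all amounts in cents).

Answer: DISPENSED after coin 4, change 5

Derivation:
Price: 30¢
Coin 1 (dime, 10¢): balance = 10¢
Coin 2 (nickel, 5¢): balance = 15¢
Coin 3 (dime, 10¢): balance = 25¢
Coin 4 (dime, 10¢): balance = 35¢
  → balance >= price → DISPENSE, change = 35 - 30 = 5¢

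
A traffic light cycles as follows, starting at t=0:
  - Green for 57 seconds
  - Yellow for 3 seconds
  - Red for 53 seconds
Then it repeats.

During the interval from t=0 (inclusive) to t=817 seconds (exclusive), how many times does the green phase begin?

Answer: 8

Derivation:
Cycle = 57+3+53 = 113s
green phase starts at t = k*113 + 0 for k=0,1,2,...
Need k*113+0 < 817 → k < 7.230
k ∈ {0, ..., 7} → 8 starts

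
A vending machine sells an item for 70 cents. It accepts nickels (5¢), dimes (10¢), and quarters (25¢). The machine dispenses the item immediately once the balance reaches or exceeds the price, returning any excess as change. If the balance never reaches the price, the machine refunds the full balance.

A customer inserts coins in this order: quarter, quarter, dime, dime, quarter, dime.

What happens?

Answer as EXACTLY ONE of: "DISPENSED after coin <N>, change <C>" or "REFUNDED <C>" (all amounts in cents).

Answer: DISPENSED after coin 4, change 0

Derivation:
Price: 70¢
Coin 1 (quarter, 25¢): balance = 25¢
Coin 2 (quarter, 25¢): balance = 50¢
Coin 3 (dime, 10¢): balance = 60¢
Coin 4 (dime, 10¢): balance = 70¢
  → balance >= price → DISPENSE, change = 70 - 70 = 0¢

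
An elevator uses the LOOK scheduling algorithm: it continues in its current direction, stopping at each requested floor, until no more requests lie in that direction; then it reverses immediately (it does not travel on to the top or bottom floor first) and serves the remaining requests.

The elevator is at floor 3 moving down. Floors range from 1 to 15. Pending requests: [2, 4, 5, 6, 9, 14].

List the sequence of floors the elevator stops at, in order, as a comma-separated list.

Current: 3, moving DOWN
Serve below first (descending): [2]
Then reverse, serve above (ascending): [4, 5, 6, 9, 14]

Answer: 2, 4, 5, 6, 9, 14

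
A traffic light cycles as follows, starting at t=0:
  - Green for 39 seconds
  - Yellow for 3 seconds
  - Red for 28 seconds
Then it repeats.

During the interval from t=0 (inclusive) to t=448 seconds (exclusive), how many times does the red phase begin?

Answer: 6

Derivation:
Cycle = 39+3+28 = 70s
red phase starts at t = k*70 + 42 for k=0,1,2,...
Need k*70+42 < 448 → k < 5.800
k ∈ {0, ..., 5} → 6 starts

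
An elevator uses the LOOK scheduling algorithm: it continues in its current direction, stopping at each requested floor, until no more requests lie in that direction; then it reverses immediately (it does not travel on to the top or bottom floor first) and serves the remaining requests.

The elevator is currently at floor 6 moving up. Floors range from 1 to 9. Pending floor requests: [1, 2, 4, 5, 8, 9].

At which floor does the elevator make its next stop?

Current floor: 6, direction: up
Requests above: [8, 9]
Requests below: [1, 2, 4, 5]
Moving up and requests lie above → nearest above is min([8, 9]) = 8

Answer: 8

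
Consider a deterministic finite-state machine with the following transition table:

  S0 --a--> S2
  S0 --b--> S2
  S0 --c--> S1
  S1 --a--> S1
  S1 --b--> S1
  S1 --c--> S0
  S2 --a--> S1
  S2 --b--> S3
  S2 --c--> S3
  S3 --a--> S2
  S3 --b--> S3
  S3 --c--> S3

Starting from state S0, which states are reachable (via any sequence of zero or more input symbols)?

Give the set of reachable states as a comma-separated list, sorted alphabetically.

Answer: S0, S1, S2, S3

Derivation:
BFS from S0:
  visit S0: S0--a-->S2 (new), S0--b-->S2 (seen), S0--c-->S1 (new)
  visit S2: S2--a-->S1 (seen), S2--b-->S3 (new), S2--c-->S3 (seen)
  visit S1: S1--a-->S1 (seen), S1--b-->S1 (seen), S1--c-->S0 (seen)
  visit S3: S3--a-->S2 (seen), S3--b-->S3 (seen), S3--c-->S3 (seen)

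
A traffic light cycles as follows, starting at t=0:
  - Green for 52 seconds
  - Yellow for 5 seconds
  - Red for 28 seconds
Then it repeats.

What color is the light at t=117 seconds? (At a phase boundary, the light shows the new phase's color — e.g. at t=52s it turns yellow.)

Cycle length = 52 + 5 + 28 = 85s
t = 117, phase_t = 117 mod 85 = 32
32 < 52 (green end) → GREEN

Answer: green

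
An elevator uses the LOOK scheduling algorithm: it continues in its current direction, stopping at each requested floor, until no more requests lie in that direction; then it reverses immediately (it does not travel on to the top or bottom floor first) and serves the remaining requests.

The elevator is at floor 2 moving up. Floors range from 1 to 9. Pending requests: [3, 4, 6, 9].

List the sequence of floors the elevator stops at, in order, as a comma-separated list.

Current: 2, moving UP
Serve above first (ascending): [3, 4, 6, 9]
Then reverse, serve below (descending): []

Answer: 3, 4, 6, 9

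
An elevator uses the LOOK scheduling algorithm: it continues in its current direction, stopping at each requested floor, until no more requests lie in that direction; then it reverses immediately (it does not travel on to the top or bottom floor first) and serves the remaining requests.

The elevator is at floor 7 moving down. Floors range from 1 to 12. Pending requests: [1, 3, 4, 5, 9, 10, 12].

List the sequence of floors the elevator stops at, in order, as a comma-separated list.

Answer: 5, 4, 3, 1, 9, 10, 12

Derivation:
Current: 7, moving DOWN
Serve below first (descending): [5, 4, 3, 1]
Then reverse, serve above (ascending): [9, 10, 12]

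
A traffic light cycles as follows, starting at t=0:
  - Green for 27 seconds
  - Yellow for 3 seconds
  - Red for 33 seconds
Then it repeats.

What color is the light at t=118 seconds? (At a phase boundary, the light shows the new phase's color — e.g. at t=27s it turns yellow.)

Cycle length = 27 + 3 + 33 = 63s
t = 118, phase_t = 118 mod 63 = 55
55 >= 30 → RED

Answer: red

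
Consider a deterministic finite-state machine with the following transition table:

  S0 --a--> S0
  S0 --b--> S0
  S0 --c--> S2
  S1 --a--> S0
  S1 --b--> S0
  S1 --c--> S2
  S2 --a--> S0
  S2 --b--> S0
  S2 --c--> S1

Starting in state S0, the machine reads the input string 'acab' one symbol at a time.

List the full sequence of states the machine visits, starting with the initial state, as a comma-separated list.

Start: S0
  read 'a': S0 --a--> S0
  read 'c': S0 --c--> S2
  read 'a': S2 --a--> S0
  read 'b': S0 --b--> S0

Answer: S0, S0, S2, S0, S0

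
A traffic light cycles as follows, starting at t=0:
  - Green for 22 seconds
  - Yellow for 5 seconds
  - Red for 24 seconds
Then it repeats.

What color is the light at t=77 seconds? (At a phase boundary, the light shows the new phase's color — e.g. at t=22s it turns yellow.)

Answer: yellow

Derivation:
Cycle length = 22 + 5 + 24 = 51s
t = 77, phase_t = 77 mod 51 = 26
22 <= 26 < 27 (yellow end) → YELLOW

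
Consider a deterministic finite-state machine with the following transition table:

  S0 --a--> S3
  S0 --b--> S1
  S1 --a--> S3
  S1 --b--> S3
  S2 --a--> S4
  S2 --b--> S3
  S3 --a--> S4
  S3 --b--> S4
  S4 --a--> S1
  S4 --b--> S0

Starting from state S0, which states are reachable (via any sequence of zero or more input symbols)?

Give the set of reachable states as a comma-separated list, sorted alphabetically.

BFS from S0:
  visit S0: S0--a-->S3 (new), S0--b-->S1 (new)
  visit S3: S3--a-->S4 (new), S3--b-->S4 (seen)
  visit S1: S1--a-->S3 (seen), S1--b-->S3 (seen)
  visit S4: S4--a-->S1 (seen), S4--b-->S0 (seen)

Answer: S0, S1, S3, S4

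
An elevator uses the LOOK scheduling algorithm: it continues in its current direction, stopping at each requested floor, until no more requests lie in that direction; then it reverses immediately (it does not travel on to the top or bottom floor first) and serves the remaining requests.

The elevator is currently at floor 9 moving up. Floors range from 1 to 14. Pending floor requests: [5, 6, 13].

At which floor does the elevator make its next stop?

Current floor: 9, direction: up
Requests above: [13]
Requests below: [5, 6]
Moving up and requests lie above → nearest above is min([13]) = 13

Answer: 13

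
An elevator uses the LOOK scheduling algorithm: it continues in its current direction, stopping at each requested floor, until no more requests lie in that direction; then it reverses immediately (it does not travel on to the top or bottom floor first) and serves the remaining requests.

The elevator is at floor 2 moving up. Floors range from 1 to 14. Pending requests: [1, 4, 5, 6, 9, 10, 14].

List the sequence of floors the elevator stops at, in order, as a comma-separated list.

Answer: 4, 5, 6, 9, 10, 14, 1

Derivation:
Current: 2, moving UP
Serve above first (ascending): [4, 5, 6, 9, 10, 14]
Then reverse, serve below (descending): [1]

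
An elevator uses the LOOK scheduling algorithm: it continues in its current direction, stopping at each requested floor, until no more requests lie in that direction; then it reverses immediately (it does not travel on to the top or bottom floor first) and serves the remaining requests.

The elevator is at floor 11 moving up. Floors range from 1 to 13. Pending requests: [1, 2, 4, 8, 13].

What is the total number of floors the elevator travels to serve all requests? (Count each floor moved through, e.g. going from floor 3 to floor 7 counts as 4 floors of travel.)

Answer: 14

Derivation:
Start at floor 11 moving up, LOOK stop order: [13, 8, 4, 2, 1]
  11 → 13: |13-11| = 2, total = 2
  13 → 8: |8-13| = 5, total = 7
  8 → 4: |4-8| = 4, total = 11
  4 → 2: |2-4| = 2, total = 13
  2 → 1: |1-2| = 1, total = 14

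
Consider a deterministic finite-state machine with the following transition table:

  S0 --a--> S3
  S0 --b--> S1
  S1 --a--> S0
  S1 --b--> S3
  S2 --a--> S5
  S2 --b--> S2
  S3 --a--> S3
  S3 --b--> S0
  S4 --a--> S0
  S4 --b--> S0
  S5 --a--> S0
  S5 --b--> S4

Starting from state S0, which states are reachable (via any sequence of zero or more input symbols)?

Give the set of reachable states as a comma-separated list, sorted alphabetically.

BFS from S0:
  visit S0: S0--a-->S3 (new), S0--b-->S1 (new)
  visit S3: S3--a-->S3 (seen), S3--b-->S0 (seen)
  visit S1: S1--a-->S0 (seen), S1--b-->S3 (seen)

Answer: S0, S1, S3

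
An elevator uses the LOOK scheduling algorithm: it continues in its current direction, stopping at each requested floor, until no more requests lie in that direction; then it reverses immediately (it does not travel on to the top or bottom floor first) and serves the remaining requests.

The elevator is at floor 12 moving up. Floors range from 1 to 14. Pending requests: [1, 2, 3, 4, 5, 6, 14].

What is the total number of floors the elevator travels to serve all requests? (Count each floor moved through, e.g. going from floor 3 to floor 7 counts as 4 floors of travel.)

Start at floor 12 moving up, LOOK stop order: [14, 6, 5, 4, 3, 2, 1]
  12 → 14: |14-12| = 2, total = 2
  14 → 6: |6-14| = 8, total = 10
  6 → 5: |5-6| = 1, total = 11
  5 → 4: |4-5| = 1, total = 12
  4 → 3: |3-4| = 1, total = 13
  3 → 2: |2-3| = 1, total = 14
  2 → 1: |1-2| = 1, total = 15

Answer: 15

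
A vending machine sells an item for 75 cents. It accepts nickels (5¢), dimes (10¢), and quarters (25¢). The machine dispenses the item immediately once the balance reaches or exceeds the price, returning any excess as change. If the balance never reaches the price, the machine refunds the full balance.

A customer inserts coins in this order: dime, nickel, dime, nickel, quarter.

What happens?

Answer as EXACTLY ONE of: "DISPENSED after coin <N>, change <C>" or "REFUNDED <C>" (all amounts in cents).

Price: 75¢
Coin 1 (dime, 10¢): balance = 10¢
Coin 2 (nickel, 5¢): balance = 15¢
Coin 3 (dime, 10¢): balance = 25¢
Coin 4 (nickel, 5¢): balance = 30¢
Coin 5 (quarter, 25¢): balance = 55¢
All coins inserted, balance 55¢ < price 75¢ → REFUND 55¢

Answer: REFUNDED 55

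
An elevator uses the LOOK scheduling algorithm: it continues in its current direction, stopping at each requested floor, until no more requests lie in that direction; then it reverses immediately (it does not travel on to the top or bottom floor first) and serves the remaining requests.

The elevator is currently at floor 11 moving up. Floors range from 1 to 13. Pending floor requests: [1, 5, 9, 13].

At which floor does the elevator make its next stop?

Current floor: 11, direction: up
Requests above: [13]
Requests below: [1, 5, 9]
Moving up and requests lie above → nearest above is min([13]) = 13

Answer: 13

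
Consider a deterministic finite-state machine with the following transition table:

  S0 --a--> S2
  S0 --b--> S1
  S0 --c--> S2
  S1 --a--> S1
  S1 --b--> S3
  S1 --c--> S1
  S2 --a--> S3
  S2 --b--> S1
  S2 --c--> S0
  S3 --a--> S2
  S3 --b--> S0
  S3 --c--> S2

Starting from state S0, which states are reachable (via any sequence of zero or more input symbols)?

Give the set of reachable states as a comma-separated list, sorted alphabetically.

BFS from S0:
  visit S0: S0--a-->S2 (new), S0--b-->S1 (new), S0--c-->S2 (seen)
  visit S2: S2--a-->S3 (new), S2--b-->S1 (seen), S2--c-->S0 (seen)
  visit S1: S1--a-->S1 (seen), S1--b-->S3 (seen), S1--c-->S1 (seen)
  visit S3: S3--a-->S2 (seen), S3--b-->S0 (seen), S3--c-->S2 (seen)

Answer: S0, S1, S2, S3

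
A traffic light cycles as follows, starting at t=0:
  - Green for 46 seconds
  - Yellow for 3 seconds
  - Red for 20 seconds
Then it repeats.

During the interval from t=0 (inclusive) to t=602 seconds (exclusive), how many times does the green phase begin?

Cycle = 46+3+20 = 69s
green phase starts at t = k*69 + 0 for k=0,1,2,...
Need k*69+0 < 602 → k < 8.725
k ∈ {0, ..., 8} → 9 starts

Answer: 9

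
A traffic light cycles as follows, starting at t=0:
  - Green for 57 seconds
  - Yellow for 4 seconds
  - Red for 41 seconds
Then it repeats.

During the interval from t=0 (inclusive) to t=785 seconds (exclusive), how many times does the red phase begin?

Cycle = 57+4+41 = 102s
red phase starts at t = k*102 + 61 for k=0,1,2,...
Need k*102+61 < 785 → k < 7.098
k ∈ {0, ..., 7} → 8 starts

Answer: 8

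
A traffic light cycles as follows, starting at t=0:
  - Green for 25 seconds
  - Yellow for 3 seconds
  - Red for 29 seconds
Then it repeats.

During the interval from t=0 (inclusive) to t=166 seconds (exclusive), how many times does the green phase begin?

Answer: 3

Derivation:
Cycle = 25+3+29 = 57s
green phase starts at t = k*57 + 0 for k=0,1,2,...
Need k*57+0 < 166 → k < 2.912
k ∈ {0, ..., 2} → 3 starts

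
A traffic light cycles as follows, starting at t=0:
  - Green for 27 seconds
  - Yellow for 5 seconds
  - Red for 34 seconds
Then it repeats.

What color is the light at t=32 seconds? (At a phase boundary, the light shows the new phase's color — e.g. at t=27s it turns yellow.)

Cycle length = 27 + 5 + 34 = 66s
t = 32, phase_t = 32 mod 66 = 32
32 >= 32 → RED

Answer: red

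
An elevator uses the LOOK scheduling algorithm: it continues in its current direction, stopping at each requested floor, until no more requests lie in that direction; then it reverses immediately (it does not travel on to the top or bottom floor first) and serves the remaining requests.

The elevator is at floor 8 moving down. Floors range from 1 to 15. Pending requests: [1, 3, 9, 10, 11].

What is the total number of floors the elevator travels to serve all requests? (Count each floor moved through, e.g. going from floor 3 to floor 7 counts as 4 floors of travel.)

Answer: 17

Derivation:
Start at floor 8 moving down, LOOK stop order: [3, 1, 9, 10, 11]
  8 → 3: |3-8| = 5, total = 5
  3 → 1: |1-3| = 2, total = 7
  1 → 9: |9-1| = 8, total = 15
  9 → 10: |10-9| = 1, total = 16
  10 → 11: |11-10| = 1, total = 17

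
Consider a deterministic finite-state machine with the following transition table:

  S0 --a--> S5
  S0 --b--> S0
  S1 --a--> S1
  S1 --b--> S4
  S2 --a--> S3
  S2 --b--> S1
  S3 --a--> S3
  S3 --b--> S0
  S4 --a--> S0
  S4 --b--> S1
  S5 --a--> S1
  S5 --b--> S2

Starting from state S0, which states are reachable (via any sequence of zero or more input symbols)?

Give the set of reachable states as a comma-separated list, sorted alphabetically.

BFS from S0:
  visit S0: S0--a-->S5 (new), S0--b-->S0 (seen)
  visit S5: S5--a-->S1 (new), S5--b-->S2 (new)
  visit S1: S1--a-->S1 (seen), S1--b-->S4 (new)
  visit S2: S2--a-->S3 (new), S2--b-->S1 (seen)
  visit S4: S4--a-->S0 (seen), S4--b-->S1 (seen)
  visit S3: S3--a-->S3 (seen), S3--b-->S0 (seen)

Answer: S0, S1, S2, S3, S4, S5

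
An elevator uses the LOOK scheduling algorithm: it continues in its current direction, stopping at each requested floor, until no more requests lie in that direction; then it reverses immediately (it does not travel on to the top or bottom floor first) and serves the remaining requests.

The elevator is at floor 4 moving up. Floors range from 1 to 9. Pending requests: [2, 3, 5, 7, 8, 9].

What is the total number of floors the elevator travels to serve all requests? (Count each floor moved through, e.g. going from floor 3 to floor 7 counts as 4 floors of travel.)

Answer: 12

Derivation:
Start at floor 4 moving up, LOOK stop order: [5, 7, 8, 9, 3, 2]
  4 → 5: |5-4| = 1, total = 1
  5 → 7: |7-5| = 2, total = 3
  7 → 8: |8-7| = 1, total = 4
  8 → 9: |9-8| = 1, total = 5
  9 → 3: |3-9| = 6, total = 11
  3 → 2: |2-3| = 1, total = 12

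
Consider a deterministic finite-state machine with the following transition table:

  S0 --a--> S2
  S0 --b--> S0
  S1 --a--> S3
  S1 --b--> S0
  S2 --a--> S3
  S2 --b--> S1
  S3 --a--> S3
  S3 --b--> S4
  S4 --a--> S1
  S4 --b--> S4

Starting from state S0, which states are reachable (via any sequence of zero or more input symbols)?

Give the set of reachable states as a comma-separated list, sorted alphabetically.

BFS from S0:
  visit S0: S0--a-->S2 (new), S0--b-->S0 (seen)
  visit S2: S2--a-->S3 (new), S2--b-->S1 (new)
  visit S3: S3--a-->S3 (seen), S3--b-->S4 (new)
  visit S1: S1--a-->S3 (seen), S1--b-->S0 (seen)
  visit S4: S4--a-->S1 (seen), S4--b-->S4 (seen)

Answer: S0, S1, S2, S3, S4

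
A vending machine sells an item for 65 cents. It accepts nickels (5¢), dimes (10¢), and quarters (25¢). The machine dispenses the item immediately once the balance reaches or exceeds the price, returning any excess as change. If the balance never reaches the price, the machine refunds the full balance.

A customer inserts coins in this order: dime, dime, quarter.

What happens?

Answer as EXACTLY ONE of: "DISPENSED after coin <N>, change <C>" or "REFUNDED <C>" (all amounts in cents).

Price: 65¢
Coin 1 (dime, 10¢): balance = 10¢
Coin 2 (dime, 10¢): balance = 20¢
Coin 3 (quarter, 25¢): balance = 45¢
All coins inserted, balance 45¢ < price 65¢ → REFUND 45¢

Answer: REFUNDED 45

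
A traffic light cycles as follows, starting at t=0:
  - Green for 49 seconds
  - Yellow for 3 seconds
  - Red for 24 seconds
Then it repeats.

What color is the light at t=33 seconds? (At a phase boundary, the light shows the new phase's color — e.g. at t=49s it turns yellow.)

Cycle length = 49 + 3 + 24 = 76s
t = 33, phase_t = 33 mod 76 = 33
33 < 49 (green end) → GREEN

Answer: green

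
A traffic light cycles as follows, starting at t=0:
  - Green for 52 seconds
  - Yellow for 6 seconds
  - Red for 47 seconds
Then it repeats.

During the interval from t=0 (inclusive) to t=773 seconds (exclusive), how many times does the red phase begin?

Answer: 7

Derivation:
Cycle = 52+6+47 = 105s
red phase starts at t = k*105 + 58 for k=0,1,2,...
Need k*105+58 < 773 → k < 6.810
k ∈ {0, ..., 6} → 7 starts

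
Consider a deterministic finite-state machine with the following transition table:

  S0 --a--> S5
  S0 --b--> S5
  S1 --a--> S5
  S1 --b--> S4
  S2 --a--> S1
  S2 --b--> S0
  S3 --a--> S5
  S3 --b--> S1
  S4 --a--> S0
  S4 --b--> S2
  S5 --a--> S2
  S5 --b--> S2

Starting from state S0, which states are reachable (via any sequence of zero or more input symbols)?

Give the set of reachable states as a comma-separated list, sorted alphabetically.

BFS from S0:
  visit S0: S0--a-->S5 (new), S0--b-->S5 (seen)
  visit S5: S5--a-->S2 (new), S5--b-->S2 (seen)
  visit S2: S2--a-->S1 (new), S2--b-->S0 (seen)
  visit S1: S1--a-->S5 (seen), S1--b-->S4 (new)
  visit S4: S4--a-->S0 (seen), S4--b-->S2 (seen)

Answer: S0, S1, S2, S4, S5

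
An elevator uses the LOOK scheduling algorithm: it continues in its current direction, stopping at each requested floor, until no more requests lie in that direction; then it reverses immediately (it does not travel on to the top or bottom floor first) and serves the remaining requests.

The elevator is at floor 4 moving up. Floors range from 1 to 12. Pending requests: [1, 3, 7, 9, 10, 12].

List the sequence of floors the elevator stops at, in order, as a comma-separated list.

Answer: 7, 9, 10, 12, 3, 1

Derivation:
Current: 4, moving UP
Serve above first (ascending): [7, 9, 10, 12]
Then reverse, serve below (descending): [3, 1]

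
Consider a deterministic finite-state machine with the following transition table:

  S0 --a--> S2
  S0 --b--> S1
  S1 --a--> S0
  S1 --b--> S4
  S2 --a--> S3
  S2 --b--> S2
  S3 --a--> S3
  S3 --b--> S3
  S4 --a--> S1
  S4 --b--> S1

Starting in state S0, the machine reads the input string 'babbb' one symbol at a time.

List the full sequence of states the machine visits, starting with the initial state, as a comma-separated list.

Start: S0
  read 'b': S0 --b--> S1
  read 'a': S1 --a--> S0
  read 'b': S0 --b--> S1
  read 'b': S1 --b--> S4
  read 'b': S4 --b--> S1

Answer: S0, S1, S0, S1, S4, S1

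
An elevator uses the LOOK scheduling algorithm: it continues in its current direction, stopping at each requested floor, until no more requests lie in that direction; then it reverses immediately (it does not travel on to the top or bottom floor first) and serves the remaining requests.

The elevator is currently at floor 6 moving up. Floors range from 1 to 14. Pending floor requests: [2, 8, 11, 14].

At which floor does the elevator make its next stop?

Current floor: 6, direction: up
Requests above: [8, 11, 14]
Requests below: [2]
Moving up and requests lie above → nearest above is min([8, 11, 14]) = 8

Answer: 8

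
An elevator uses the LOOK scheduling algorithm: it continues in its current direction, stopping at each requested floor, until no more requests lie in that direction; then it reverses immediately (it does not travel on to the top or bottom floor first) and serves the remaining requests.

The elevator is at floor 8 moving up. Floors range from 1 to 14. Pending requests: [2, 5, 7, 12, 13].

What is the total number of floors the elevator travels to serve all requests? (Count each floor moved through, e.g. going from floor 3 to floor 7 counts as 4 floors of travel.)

Start at floor 8 moving up, LOOK stop order: [12, 13, 7, 5, 2]
  8 → 12: |12-8| = 4, total = 4
  12 → 13: |13-12| = 1, total = 5
  13 → 7: |7-13| = 6, total = 11
  7 → 5: |5-7| = 2, total = 13
  5 → 2: |2-5| = 3, total = 16

Answer: 16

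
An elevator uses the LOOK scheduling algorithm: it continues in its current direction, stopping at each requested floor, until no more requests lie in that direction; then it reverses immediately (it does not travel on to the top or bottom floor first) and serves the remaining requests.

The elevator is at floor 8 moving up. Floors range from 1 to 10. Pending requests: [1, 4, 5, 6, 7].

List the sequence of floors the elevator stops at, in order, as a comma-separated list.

Current: 8, moving UP
Serve above first (ascending): []
Then reverse, serve below (descending): [7, 6, 5, 4, 1]

Answer: 7, 6, 5, 4, 1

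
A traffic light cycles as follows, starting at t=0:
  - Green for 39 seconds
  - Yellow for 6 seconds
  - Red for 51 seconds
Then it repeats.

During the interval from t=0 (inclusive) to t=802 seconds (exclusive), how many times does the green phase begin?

Answer: 9

Derivation:
Cycle = 39+6+51 = 96s
green phase starts at t = k*96 + 0 for k=0,1,2,...
Need k*96+0 < 802 → k < 8.354
k ∈ {0, ..., 8} → 9 starts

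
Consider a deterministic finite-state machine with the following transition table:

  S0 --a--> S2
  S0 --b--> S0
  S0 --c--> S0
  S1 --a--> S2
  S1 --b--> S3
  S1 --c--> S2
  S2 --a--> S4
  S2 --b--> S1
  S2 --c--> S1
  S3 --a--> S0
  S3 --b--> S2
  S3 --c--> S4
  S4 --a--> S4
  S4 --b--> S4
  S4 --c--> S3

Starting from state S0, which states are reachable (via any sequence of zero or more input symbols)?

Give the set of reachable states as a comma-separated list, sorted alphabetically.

BFS from S0:
  visit S0: S0--a-->S2 (new), S0--b-->S0 (seen), S0--c-->S0 (seen)
  visit S2: S2--a-->S4 (new), S2--b-->S1 (new), S2--c-->S1 (seen)
  visit S4: S4--a-->S4 (seen), S4--b-->S4 (seen), S4--c-->S3 (new)
  visit S1: S1--a-->S2 (seen), S1--b-->S3 (seen), S1--c-->S2 (seen)
  visit S3: S3--a-->S0 (seen), S3--b-->S2 (seen), S3--c-->S4 (seen)

Answer: S0, S1, S2, S3, S4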